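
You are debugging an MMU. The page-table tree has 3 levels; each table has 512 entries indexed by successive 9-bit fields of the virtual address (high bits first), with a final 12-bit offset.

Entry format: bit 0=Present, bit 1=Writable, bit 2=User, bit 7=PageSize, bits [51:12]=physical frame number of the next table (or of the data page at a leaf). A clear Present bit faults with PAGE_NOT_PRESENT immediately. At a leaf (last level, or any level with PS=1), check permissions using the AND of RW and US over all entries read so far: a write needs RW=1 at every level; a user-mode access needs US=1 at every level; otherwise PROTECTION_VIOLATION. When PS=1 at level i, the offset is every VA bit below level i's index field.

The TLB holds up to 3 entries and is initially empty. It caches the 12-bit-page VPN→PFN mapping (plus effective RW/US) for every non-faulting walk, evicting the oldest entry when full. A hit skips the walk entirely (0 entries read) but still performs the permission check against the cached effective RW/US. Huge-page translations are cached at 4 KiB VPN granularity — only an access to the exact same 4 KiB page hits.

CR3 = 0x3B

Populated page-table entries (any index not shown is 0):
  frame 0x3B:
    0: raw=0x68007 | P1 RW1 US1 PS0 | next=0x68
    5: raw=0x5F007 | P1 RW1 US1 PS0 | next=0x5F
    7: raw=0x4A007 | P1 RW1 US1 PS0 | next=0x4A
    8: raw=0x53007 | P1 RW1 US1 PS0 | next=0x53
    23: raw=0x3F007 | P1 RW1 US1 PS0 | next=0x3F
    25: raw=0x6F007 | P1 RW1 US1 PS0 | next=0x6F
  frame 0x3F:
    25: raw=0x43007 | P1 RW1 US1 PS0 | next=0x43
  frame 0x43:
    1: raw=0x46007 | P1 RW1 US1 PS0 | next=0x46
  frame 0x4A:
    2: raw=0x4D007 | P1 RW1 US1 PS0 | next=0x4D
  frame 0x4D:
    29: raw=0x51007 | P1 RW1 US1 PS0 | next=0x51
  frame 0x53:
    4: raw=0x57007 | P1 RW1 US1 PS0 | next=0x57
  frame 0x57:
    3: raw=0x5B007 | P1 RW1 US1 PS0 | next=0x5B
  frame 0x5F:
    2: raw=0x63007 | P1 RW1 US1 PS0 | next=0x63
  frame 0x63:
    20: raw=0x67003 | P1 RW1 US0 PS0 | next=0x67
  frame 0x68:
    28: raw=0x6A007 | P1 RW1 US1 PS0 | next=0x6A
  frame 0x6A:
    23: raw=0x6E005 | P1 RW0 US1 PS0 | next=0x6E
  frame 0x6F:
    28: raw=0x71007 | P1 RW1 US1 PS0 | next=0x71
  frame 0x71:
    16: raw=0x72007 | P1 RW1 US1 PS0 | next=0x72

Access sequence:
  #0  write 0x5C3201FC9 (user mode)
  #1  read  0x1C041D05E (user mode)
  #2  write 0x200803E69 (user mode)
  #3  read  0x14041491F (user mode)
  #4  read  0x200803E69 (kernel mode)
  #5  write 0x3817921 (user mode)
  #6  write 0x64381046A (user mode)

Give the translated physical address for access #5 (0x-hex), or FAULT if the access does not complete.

Trace:
#0 VA=0x5C3201FC9 (w,user):
  lvl0: tbl 0x3B, slot 23 ⇒ 0x3F007 (P1/RW1/US1/PS0)
  lvl1: tbl 0x3F, slot 25 ⇒ 0x43007 (P1/RW1/US1/PS0)
  lvl2: tbl 0x43, slot 1 ⇒ 0x46007 (P1/RW1/US1/PS0)
  → PA=0x46FC9  (3 entries read)
#1 VA=0x1C041D05E (r,user):
  lvl0: tbl 0x3B, slot 7 ⇒ 0x4A007 (P1/RW1/US1/PS0)
  lvl1: tbl 0x4A, slot 2 ⇒ 0x4D007 (P1/RW1/US1/PS0)
  lvl2: tbl 0x4D, slot 29 ⇒ 0x51007 (P1/RW1/US1/PS0)
  → PA=0x5105E  (3 entries read)
#2 VA=0x200803E69 (w,user):
  lvl0: tbl 0x3B, slot 8 ⇒ 0x53007 (P1/RW1/US1/PS0)
  lvl1: tbl 0x53, slot 4 ⇒ 0x57007 (P1/RW1/US1/PS0)
  lvl2: tbl 0x57, slot 3 ⇒ 0x5B007 (P1/RW1/US1/PS0)
  → PA=0x5BE69  (3 entries read)
#3 VA=0x14041491F (r,user):
  lvl0: tbl 0x3B, slot 5 ⇒ 0x5F007 (P1/RW1/US1/PS0)
  lvl1: tbl 0x5F, slot 2 ⇒ 0x63007 (P1/RW1/US1/PS0)
  lvl2: tbl 0x63, slot 20 ⇒ 0x67003 (P1/RW1/US0/PS0)
  ✗ PROTECTION_VIOLATION  [3 reads]
#4 VA=0x200803E69 (r,kernel):
  TLB hit vpn=0x200803 → PA=0x5BE69
#5 VA=0x3817921 (w,user):
  lvl0: tbl 0x3B, slot 0 ⇒ 0x68007 (P1/RW1/US1/PS0)
  lvl1: tbl 0x68, slot 28 ⇒ 0x6A007 (P1/RW1/US1/PS0)
  lvl2: tbl 0x6A, slot 23 ⇒ 0x6E005 (P1/RW0/US1/PS0)
  ✗ PROTECTION_VIOLATION  [3 reads]
#6 VA=0x64381046A (w,user):
  lvl0: tbl 0x3B, slot 25 ⇒ 0x6F007 (P1/RW1/US1/PS0)
  lvl1: tbl 0x6F, slot 28 ⇒ 0x71007 (P1/RW1/US1/PS0)
  lvl2: tbl 0x71, slot 16 ⇒ 0x72007 (P1/RW1/US1/PS0)
  → PA=0x7246A  (3 entries read)

Access #5 PA: FAULT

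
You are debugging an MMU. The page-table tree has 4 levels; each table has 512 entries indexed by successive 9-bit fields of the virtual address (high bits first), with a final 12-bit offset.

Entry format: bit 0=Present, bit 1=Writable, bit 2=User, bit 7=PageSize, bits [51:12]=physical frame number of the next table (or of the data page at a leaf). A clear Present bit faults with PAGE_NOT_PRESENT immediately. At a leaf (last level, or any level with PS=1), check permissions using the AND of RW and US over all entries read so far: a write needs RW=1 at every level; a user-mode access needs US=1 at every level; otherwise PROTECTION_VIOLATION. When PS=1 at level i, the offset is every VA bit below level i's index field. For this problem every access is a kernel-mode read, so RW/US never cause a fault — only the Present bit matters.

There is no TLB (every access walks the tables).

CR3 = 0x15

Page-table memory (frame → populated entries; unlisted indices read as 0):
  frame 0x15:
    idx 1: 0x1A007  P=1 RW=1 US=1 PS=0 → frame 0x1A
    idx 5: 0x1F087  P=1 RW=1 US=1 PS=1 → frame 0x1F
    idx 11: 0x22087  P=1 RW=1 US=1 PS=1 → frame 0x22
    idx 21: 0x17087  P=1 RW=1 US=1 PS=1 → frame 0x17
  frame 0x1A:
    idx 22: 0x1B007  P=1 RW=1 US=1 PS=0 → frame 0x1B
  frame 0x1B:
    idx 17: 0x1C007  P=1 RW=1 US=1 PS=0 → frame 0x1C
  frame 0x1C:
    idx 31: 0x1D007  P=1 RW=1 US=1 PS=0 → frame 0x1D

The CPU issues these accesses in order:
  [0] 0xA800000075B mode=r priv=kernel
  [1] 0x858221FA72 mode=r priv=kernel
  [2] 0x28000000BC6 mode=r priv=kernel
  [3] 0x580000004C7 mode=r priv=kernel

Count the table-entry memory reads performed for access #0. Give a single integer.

Per-access translation:
#0 VA=0xA800000075B (r,kernel):
  L0: frame=0x15 idx=21 entry=0x17087 [P=1 RW=1 US=1 PS=1]
  ⇒ phys 0x1775B (huge @L0)  [1 reads]
#1 VA=0x858221FA72 (r,kernel):
  L0: frame=0x15 idx=1 entry=0x1A007 [P=1 RW=1 US=1 PS=0]
  L1: frame=0x1A idx=22 entry=0x1B007 [P=1 RW=1 US=1 PS=0]
  L2: frame=0x1B idx=17 entry=0x1C007 [P=1 RW=1 US=1 PS=0]
  L3: frame=0x1C idx=31 entry=0x1D007 [P=1 RW=1 US=1 PS=0]
  ⇒ phys 0x1DA72  [4 reads]
#2 VA=0x28000000BC6 (r,kernel):
  L0: frame=0x15 idx=5 entry=0x1F087 [P=1 RW=1 US=1 PS=1]
  ⇒ phys 0x1FBC6 (huge @L0)  [1 reads]
#3 VA=0x580000004C7 (r,kernel):
  L0: frame=0x15 idx=11 entry=0x22087 [P=1 RW=1 US=1 PS=1]
  ⇒ phys 0x224C7 (huge @L0)  [1 reads]

Entries read for #0: 1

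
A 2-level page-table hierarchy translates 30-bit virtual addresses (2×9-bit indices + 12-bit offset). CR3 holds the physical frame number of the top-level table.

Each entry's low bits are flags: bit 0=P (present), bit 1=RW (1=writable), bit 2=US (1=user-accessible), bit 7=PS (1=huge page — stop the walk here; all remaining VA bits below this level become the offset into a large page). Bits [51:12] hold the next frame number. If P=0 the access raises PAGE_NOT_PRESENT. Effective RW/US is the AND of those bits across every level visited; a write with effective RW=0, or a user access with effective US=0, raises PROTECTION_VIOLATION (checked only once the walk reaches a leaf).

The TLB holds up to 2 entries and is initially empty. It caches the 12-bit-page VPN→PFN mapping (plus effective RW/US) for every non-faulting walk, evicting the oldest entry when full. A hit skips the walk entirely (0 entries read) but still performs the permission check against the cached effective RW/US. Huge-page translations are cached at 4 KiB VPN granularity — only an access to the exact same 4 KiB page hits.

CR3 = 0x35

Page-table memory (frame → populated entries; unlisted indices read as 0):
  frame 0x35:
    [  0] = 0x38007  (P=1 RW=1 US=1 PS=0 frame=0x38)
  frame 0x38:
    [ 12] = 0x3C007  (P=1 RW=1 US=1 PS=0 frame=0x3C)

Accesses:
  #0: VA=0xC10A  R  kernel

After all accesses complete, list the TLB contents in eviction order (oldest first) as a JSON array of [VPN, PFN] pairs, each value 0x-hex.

Walk each access:
#0 VA=0xC10A (r,kernel):
  L0: frame=0x35 idx=0 entry=0x38007 [P=1 RW=1 US=1 PS=0]
  L1: frame=0x38 idx=12 entry=0x3C007 [P=1 RW=1 US=1 PS=0]
  ✓ 0x3C10A  — 2 lookups

TLB: [["0xC", "0x3C"]]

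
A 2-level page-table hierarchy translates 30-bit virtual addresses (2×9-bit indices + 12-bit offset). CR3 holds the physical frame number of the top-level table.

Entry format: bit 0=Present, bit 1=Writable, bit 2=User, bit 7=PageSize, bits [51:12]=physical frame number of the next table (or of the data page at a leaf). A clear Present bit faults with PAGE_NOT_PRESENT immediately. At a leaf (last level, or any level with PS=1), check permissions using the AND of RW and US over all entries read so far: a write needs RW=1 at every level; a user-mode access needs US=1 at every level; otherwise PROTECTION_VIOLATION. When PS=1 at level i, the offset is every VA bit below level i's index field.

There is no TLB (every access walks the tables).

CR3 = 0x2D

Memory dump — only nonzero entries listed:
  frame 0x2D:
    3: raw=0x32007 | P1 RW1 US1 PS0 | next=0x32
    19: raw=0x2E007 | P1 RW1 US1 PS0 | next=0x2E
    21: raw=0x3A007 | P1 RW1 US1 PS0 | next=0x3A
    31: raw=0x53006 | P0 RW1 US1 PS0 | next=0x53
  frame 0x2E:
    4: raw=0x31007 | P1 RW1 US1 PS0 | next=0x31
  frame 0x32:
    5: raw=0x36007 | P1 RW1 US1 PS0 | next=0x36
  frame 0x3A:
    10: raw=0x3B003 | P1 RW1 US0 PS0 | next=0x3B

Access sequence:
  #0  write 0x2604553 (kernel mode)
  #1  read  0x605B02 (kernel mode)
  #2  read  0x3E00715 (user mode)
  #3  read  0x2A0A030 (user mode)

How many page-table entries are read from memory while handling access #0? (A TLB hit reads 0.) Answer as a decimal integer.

Walk each access:
#0 VA=0x2604553 (w,kernel):
  L0 @0x2D[19] → 0x2E007  P=1,RW=1,US=1,PS=0
  L1 @0x2E[4] → 0x31007  P=1,RW=1,US=1,PS=0
  ✓ 0x31553  — 2 lookups
#1 VA=0x605B02 (r,kernel):
  L0 @0x2D[3] → 0x32007  P=1,RW=1,US=1,PS=0
  L1 @0x32[5] → 0x36007  P=1,RW=1,US=1,PS=0
  ✓ 0x36B02  — 2 lookups
#2 VA=0x3E00715 (r,user):
  L0 @0x2D[31] → 0x53006  P=0,RW=1,US=1,PS=0
  ⇒ fault: PAGE_NOT_PRESENT  — 1 lookups
#3 VA=0x2A0A030 (r,user):
  L0 @0x2D[21] → 0x3A007  P=1,RW=1,US=1,PS=0
  L1 @0x3A[10] → 0x3B003  P=1,RW=1,US=0,PS=0
  ⇒ fault: PROTECTION_VIOLATION  — 2 lookups

Entries read for #0: 2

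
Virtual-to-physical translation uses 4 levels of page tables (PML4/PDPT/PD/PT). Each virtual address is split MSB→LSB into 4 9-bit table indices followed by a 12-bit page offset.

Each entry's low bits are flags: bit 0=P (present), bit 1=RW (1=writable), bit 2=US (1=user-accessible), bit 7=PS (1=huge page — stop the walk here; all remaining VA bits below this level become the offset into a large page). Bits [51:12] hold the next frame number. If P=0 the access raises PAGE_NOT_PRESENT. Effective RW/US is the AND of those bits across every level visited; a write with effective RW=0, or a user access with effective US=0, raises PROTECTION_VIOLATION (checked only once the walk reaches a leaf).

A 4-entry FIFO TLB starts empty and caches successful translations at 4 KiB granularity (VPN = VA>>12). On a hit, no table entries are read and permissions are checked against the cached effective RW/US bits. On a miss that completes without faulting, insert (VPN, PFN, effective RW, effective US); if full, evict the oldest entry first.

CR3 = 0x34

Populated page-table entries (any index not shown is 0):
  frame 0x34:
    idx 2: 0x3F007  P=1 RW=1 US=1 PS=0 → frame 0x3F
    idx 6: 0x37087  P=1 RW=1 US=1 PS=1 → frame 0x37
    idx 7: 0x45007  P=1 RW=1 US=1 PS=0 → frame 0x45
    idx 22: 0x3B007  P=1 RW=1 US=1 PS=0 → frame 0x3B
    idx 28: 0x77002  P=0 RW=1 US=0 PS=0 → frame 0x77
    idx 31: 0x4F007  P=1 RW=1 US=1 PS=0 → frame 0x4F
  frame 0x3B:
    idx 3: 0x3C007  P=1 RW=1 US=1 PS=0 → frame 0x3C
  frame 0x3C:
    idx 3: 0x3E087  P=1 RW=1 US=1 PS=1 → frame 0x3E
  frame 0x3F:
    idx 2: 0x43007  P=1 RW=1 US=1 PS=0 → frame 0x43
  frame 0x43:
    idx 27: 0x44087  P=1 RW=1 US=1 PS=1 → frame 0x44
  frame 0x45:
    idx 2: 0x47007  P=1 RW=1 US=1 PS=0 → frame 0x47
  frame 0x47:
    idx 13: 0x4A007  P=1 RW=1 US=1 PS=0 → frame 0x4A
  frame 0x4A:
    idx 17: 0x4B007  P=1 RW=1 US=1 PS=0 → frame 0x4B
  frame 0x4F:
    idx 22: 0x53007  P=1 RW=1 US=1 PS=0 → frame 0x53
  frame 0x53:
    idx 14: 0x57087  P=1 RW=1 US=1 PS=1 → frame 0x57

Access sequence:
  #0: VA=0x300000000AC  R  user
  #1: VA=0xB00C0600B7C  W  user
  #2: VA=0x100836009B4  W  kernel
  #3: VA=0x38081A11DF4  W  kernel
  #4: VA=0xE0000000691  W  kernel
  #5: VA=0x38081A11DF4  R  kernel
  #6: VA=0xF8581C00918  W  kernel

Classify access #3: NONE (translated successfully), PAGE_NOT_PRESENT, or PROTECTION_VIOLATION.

Walk each access:
#0 VA=0x300000000AC (r,user):
  [0] read 0x34 idx=6: raw=0x37087 flags P=1 W=1 U=1 S=1
  ✓ 0x370AC (huge @L0)  — 1 lookups
#1 VA=0xB00C0600B7C (w,user):
  [0] read 0x34 idx=22: raw=0x3B007 flags P=1 W=1 U=1 S=0
  [1] read 0x3B idx=3: raw=0x3C007 flags P=1 W=1 U=1 S=0
  [2] read 0x3C idx=3: raw=0x3E087 flags P=1 W=1 U=1 S=1
  ✓ 0x3EB7C (huge @L2)  — 3 lookups
#2 VA=0x100836009B4 (w,kernel):
  [0] read 0x34 idx=2: raw=0x3F007 flags P=1 W=1 U=1 S=0
  [1] read 0x3F idx=2: raw=0x43007 flags P=1 W=1 U=1 S=0
  [2] read 0x43 idx=27: raw=0x44087 flags P=1 W=1 U=1 S=1
  ✓ 0x449B4 (huge @L2)  — 3 lookups
#3 VA=0x38081A11DF4 (w,kernel):
  [0] read 0x34 idx=7: raw=0x45007 flags P=1 W=1 U=1 S=0
  [1] read 0x45 idx=2: raw=0x47007 flags P=1 W=1 U=1 S=0
  [2] read 0x47 idx=13: raw=0x4A007 flags P=1 W=1 U=1 S=0
  [3] read 0x4A idx=17: raw=0x4B007 flags P=1 W=1 U=1 S=0
  ✓ 0x4BDF4  — 4 lookups
#4 VA=0xE0000000691 (w,kernel):
  [0] read 0x34 idx=28: raw=0x77002 flags P=0 W=1 U=0 S=0
  ✗ PAGE_NOT_PRESENT  [1 reads]
#5 VA=0x38081A11DF4 (r,kernel):
  TLB hit vpn=0x38081A11 → PA=0x4BDF4
#6 VA=0xF8581C00918 (w,kernel):
  [0] read 0x34 idx=31: raw=0x4F007 flags P=1 W=1 U=1 S=0
  [1] read 0x4F idx=22: raw=0x53007 flags P=1 W=1 U=1 S=0
  [2] read 0x53 idx=14: raw=0x57087 flags P=1 W=1 U=1 S=1
  ✓ 0x57918 (huge @L2)  — 3 lookups

Access #3 fault: NONE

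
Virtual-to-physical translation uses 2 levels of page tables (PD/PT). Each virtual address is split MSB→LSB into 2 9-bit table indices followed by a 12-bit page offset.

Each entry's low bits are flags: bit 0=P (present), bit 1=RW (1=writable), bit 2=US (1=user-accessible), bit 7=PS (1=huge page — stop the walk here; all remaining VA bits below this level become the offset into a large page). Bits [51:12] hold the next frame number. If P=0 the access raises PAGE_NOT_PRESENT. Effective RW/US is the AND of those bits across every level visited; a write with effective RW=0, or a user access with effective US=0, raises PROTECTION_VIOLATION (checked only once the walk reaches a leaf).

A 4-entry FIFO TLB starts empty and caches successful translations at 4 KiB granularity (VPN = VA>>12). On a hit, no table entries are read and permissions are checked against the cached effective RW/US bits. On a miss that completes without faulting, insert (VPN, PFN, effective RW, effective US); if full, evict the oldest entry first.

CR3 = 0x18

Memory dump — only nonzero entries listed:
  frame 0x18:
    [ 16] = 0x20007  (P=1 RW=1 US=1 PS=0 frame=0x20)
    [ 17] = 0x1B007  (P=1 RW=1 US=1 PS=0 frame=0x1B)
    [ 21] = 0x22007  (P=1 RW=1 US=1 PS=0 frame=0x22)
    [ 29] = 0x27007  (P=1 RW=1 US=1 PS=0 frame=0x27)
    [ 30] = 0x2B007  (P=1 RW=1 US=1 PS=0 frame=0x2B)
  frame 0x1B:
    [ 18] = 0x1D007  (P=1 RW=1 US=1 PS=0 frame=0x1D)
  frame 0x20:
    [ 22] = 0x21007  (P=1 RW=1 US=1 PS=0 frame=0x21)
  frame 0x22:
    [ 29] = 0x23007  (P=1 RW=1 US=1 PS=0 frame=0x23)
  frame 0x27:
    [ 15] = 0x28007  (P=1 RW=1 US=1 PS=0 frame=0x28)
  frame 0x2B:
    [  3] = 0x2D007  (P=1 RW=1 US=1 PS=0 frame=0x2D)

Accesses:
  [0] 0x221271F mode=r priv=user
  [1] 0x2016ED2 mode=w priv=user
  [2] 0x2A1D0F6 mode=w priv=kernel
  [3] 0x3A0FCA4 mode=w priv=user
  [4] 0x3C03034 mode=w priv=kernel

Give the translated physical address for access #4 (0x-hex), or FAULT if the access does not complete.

Trace:
#0 VA=0x221271F (r,user):
  L0: frame=0x18 idx=17 entry=0x1B007 [P=1 RW=1 US=1 PS=0]
  L1: frame=0x1B idx=18 entry=0x1D007 [P=1 RW=1 US=1 PS=0]
  ✓ 0x1D71F  — 2 lookups
#1 VA=0x2016ED2 (w,user):
  L0: frame=0x18 idx=16 entry=0x20007 [P=1 RW=1 US=1 PS=0]
  L1: frame=0x20 idx=22 entry=0x21007 [P=1 RW=1 US=1 PS=0]
  ✓ 0x21ED2  — 2 lookups
#2 VA=0x2A1D0F6 (w,kernel):
  L0: frame=0x18 idx=21 entry=0x22007 [P=1 RW=1 US=1 PS=0]
  L1: frame=0x22 idx=29 entry=0x23007 [P=1 RW=1 US=1 PS=0]
  ✓ 0x230F6  — 2 lookups
#3 VA=0x3A0FCA4 (w,user):
  L0: frame=0x18 idx=29 entry=0x27007 [P=1 RW=1 US=1 PS=0]
  L1: frame=0x27 idx=15 entry=0x28007 [P=1 RW=1 US=1 PS=0]
  ✓ 0x28CA4  — 2 lookups
#4 VA=0x3C03034 (w,kernel):
  L0: frame=0x18 idx=30 entry=0x2B007 [P=1 RW=1 US=1 PS=0]
  L1: frame=0x2B idx=3 entry=0x2D007 [P=1 RW=1 US=1 PS=0]
  ✓ 0x2D034  — 2 lookups

Access #4 PA: 0x2D034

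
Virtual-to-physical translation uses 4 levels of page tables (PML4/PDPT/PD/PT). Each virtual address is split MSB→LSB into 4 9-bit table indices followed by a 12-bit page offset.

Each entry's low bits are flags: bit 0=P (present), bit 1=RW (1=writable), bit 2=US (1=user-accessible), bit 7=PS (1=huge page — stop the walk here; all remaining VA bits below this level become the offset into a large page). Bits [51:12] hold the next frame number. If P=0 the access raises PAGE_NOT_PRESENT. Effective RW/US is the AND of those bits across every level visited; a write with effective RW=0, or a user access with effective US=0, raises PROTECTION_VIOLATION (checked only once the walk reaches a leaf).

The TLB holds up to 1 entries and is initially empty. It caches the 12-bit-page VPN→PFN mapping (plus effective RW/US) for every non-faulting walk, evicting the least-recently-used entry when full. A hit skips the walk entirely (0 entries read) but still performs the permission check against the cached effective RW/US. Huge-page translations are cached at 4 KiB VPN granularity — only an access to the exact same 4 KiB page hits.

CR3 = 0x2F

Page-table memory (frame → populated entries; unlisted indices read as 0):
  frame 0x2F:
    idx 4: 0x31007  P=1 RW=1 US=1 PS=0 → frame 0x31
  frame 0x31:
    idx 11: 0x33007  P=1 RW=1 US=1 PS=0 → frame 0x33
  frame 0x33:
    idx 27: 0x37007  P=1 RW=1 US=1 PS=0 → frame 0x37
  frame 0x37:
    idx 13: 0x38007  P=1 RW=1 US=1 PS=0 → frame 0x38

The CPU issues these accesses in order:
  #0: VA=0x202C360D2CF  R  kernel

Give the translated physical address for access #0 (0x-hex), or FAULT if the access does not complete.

Walk each access:
#0 VA=0x202C360D2CF (r,kernel):
  [0] read 0x2F idx=4: raw=0x31007 flags P=1 W=1 U=1 S=0
  [1] read 0x31 idx=11: raw=0x33007 flags P=1 W=1 U=1 S=0
  [2] read 0x33 idx=27: raw=0x37007 flags P=1 W=1 U=1 S=0
  [3] read 0x37 idx=13: raw=0x38007 flags P=1 W=1 U=1 S=0
  ✓ 0x382CF  — 4 lookups

Access #0 PA: 0x382CF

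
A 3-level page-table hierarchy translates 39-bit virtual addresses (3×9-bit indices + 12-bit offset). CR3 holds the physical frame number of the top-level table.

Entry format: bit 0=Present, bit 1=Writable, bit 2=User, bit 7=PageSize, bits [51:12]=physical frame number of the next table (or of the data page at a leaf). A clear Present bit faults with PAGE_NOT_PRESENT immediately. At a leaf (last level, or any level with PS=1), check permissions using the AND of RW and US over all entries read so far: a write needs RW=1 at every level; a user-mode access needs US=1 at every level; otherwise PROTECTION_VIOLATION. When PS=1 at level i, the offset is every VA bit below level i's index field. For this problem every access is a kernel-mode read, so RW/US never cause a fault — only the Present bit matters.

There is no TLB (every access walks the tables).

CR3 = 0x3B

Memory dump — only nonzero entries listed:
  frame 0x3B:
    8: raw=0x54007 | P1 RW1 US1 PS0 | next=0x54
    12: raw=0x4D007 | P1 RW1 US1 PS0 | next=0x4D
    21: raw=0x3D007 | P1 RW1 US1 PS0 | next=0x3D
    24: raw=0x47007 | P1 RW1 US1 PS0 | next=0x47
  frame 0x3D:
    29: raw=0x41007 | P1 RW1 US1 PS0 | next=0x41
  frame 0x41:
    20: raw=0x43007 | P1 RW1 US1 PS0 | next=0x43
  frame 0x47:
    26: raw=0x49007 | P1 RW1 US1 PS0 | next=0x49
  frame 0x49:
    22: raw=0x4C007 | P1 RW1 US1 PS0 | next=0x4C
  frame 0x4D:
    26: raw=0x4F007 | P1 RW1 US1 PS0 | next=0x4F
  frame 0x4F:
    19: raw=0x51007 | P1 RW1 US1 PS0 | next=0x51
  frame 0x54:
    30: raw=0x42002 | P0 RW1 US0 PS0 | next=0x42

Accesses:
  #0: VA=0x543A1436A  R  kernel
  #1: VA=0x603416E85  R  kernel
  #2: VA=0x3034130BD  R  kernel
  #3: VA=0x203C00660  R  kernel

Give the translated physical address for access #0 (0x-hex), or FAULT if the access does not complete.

Walk each access:
#0 VA=0x543A1436A (r,kernel):
  [0] read 0x3B idx=21: raw=0x3D007 flags P=1 W=1 U=1 S=0
  [1] read 0x3D idx=29: raw=0x41007 flags P=1 W=1 U=1 S=0
  [2] read 0x41 idx=20: raw=0x43007 flags P=1 W=1 U=1 S=0
  ✓ 0x4336A  — 3 lookups
#1 VA=0x603416E85 (r,kernel):
  [0] read 0x3B idx=24: raw=0x47007 flags P=1 W=1 U=1 S=0
  [1] read 0x47 idx=26: raw=0x49007 flags P=1 W=1 U=1 S=0
  [2] read 0x49 idx=22: raw=0x4C007 flags P=1 W=1 U=1 S=0
  ✓ 0x4CE85  — 3 lookups
#2 VA=0x3034130BD (r,kernel):
  [0] read 0x3B idx=12: raw=0x4D007 flags P=1 W=1 U=1 S=0
  [1] read 0x4D idx=26: raw=0x4F007 flags P=1 W=1 U=1 S=0
  [2] read 0x4F idx=19: raw=0x51007 flags P=1 W=1 U=1 S=0
  ✓ 0x510BD  — 3 lookups
#3 VA=0x203C00660 (r,kernel):
  [0] read 0x3B idx=8: raw=0x54007 flags P=1 W=1 U=1 S=0
  [1] read 0x54 idx=30: raw=0x42002 flags P=0 W=1 U=0 S=0
  ✗ PAGE_NOT_PRESENT  [2 reads]

Access #0 PA: 0x4336A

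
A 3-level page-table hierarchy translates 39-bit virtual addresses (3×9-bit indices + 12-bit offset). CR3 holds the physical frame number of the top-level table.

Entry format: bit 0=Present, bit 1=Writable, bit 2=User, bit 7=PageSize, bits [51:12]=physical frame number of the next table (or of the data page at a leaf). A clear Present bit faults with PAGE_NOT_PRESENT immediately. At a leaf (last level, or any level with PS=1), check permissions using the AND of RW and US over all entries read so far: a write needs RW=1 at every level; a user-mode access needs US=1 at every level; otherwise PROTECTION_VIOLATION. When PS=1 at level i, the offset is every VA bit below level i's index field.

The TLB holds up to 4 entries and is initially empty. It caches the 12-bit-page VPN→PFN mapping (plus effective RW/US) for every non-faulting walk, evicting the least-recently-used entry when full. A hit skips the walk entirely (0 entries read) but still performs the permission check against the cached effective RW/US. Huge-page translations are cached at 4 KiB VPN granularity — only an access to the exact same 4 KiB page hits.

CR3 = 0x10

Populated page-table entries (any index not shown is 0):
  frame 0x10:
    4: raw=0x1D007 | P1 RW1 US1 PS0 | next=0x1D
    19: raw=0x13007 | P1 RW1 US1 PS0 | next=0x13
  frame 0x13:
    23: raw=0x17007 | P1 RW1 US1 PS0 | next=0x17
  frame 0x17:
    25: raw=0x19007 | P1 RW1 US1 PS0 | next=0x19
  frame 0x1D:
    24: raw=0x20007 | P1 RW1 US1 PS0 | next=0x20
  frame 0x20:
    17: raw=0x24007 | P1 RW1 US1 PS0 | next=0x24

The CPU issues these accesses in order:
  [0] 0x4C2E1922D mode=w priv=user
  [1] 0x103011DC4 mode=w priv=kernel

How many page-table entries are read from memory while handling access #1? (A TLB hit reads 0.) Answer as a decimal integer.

Trace:
#0 VA=0x4C2E1922D (w,user):
  [0] read 0x10 idx=19: raw=0x13007 flags P=1 W=1 U=1 S=0
  [1] read 0x13 idx=23: raw=0x17007 flags P=1 W=1 U=1 S=0
  [2] read 0x17 idx=25: raw=0x19007 flags P=1 W=1 U=1 S=0
  ✓ 0x1922D  — 3 lookups
#1 VA=0x103011DC4 (w,kernel):
  [0] read 0x10 idx=4: raw=0x1D007 flags P=1 W=1 U=1 S=0
  [1] read 0x1D idx=24: raw=0x20007 flags P=1 W=1 U=1 S=0
  [2] read 0x20 idx=17: raw=0x24007 flags P=1 W=1 U=1 S=0
  ✓ 0x24DC4  — 3 lookups

Entries read for #1: 3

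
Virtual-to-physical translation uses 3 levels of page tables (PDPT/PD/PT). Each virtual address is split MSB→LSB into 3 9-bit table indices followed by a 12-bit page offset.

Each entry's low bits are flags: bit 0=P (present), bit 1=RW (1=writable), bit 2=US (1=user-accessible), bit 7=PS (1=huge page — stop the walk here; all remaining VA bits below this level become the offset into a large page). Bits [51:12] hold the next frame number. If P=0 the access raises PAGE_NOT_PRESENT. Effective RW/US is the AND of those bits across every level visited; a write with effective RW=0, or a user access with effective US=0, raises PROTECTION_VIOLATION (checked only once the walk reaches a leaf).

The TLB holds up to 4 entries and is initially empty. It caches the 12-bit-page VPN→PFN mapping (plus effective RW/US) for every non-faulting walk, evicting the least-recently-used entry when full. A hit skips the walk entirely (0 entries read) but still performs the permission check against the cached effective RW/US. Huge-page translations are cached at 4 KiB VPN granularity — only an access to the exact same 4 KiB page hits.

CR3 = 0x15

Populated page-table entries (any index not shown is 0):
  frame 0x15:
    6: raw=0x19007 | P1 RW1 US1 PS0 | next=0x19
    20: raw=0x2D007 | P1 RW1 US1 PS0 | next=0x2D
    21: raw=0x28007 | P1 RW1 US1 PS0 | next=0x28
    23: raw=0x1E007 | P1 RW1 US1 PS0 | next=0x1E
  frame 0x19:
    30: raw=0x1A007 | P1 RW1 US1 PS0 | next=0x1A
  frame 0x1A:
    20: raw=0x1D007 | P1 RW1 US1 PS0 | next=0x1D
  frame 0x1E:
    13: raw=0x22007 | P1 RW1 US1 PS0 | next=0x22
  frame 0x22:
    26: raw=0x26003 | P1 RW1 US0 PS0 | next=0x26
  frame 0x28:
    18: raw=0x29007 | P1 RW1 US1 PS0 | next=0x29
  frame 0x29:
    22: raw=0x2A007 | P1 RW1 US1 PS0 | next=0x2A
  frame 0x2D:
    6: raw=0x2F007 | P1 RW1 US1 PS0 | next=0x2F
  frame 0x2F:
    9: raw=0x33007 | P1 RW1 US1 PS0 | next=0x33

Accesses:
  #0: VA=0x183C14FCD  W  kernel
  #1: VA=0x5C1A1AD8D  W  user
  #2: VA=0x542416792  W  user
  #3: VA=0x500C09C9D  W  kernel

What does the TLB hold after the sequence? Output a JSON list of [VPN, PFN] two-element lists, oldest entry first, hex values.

Trace:
#0 VA=0x183C14FCD (w,kernel):
  [0] read 0x15 idx=6: raw=0x19007 flags P=1 W=1 U=1 S=0
  [1] read 0x19 idx=30: raw=0x1A007 flags P=1 W=1 U=1 S=0
  [2] read 0x1A idx=20: raw=0x1D007 flags P=1 W=1 U=1 S=0
  → PA=0x1DFCD  (3 entries read)
#1 VA=0x5C1A1AD8D (w,user):
  [0] read 0x15 idx=23: raw=0x1E007 flags P=1 W=1 U=1 S=0
  [1] read 0x1E idx=13: raw=0x22007 flags P=1 W=1 U=1 S=0
  [2] read 0x22 idx=26: raw=0x26003 flags P=1 W=1 U=0 S=0
  ✗ PROTECTION_VIOLATION  [3 reads]
#2 VA=0x542416792 (w,user):
  [0] read 0x15 idx=21: raw=0x28007 flags P=1 W=1 U=1 S=0
  [1] read 0x28 idx=18: raw=0x29007 flags P=1 W=1 U=1 S=0
  [2] read 0x29 idx=22: raw=0x2A007 flags P=1 W=1 U=1 S=0
  → PA=0x2A792  (3 entries read)
#3 VA=0x500C09C9D (w,kernel):
  [0] read 0x15 idx=20: raw=0x2D007 flags P=1 W=1 U=1 S=0
  [1] read 0x2D idx=6: raw=0x2F007 flags P=1 W=1 U=1 S=0
  [2] read 0x2F idx=9: raw=0x33007 flags P=1 W=1 U=1 S=0
  → PA=0x33C9D  (3 entries read)

TLB: [["0x183C14", "0x1D"], ["0x542416", "0x2A"], ["0x500C09", "0x33"]]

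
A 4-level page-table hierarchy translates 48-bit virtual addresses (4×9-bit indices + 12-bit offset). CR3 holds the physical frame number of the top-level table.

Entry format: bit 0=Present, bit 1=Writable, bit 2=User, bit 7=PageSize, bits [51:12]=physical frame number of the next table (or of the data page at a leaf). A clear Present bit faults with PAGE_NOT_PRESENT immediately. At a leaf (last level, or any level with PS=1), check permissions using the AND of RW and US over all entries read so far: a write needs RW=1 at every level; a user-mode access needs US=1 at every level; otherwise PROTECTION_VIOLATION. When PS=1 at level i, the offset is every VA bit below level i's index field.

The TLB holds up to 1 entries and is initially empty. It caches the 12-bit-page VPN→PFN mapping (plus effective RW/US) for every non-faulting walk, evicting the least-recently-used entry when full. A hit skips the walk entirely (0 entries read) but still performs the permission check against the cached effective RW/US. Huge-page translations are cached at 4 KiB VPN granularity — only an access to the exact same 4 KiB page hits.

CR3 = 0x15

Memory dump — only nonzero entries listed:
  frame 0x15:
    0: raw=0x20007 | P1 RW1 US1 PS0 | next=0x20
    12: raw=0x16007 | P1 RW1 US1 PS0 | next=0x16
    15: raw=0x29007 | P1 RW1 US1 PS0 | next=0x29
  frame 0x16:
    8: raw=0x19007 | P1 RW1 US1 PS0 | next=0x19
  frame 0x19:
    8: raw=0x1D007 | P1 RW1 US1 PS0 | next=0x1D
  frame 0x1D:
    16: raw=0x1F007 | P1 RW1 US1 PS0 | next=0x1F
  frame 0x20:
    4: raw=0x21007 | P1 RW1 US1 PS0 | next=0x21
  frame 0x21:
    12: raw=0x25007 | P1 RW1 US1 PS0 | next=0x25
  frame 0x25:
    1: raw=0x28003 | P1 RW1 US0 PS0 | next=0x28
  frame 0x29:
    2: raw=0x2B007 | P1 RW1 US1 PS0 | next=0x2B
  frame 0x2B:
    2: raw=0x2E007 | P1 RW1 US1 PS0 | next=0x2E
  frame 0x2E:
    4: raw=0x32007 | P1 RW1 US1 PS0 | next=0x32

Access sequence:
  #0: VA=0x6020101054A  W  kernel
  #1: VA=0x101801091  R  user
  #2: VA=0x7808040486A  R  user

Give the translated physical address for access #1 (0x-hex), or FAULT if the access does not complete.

Trace:
#0 VA=0x6020101054A (w,kernel):
  lvl0: tbl 0x15, slot 12 ⇒ 0x16007 (P1/RW1/US1/PS0)
  lvl1: tbl 0x16, slot 8 ⇒ 0x19007 (P1/RW1/US1/PS0)
  lvl2: tbl 0x19, slot 8 ⇒ 0x1D007 (P1/RW1/US1/PS0)
  lvl3: tbl 0x1D, slot 16 ⇒ 0x1F007 (P1/RW1/US1/PS0)
  ✓ 0x1F54A  — 4 lookups
#1 VA=0x101801091 (r,user):
  lvl0: tbl 0x15, slot 0 ⇒ 0x20007 (P1/RW1/US1/PS0)
  lvl1: tbl 0x20, slot 4 ⇒ 0x21007 (P1/RW1/US1/PS0)
  lvl2: tbl 0x21, slot 12 ⇒ 0x25007 (P1/RW1/US1/PS0)
  lvl3: tbl 0x25, slot 1 ⇒ 0x28003 (P1/RW1/US0/PS0)
  ⇒ fault: PROTECTION_VIOLATION  — 4 lookups
#2 VA=0x7808040486A (r,user):
  lvl0: tbl 0x15, slot 15 ⇒ 0x29007 (P1/RW1/US1/PS0)
  lvl1: tbl 0x29, slot 2 ⇒ 0x2B007 (P1/RW1/US1/PS0)
  lvl2: tbl 0x2B, slot 2 ⇒ 0x2E007 (P1/RW1/US1/PS0)
  lvl3: tbl 0x2E, slot 4 ⇒ 0x32007 (P1/RW1/US1/PS0)
  ✓ 0x3286A  — 4 lookups

Access #1 PA: FAULT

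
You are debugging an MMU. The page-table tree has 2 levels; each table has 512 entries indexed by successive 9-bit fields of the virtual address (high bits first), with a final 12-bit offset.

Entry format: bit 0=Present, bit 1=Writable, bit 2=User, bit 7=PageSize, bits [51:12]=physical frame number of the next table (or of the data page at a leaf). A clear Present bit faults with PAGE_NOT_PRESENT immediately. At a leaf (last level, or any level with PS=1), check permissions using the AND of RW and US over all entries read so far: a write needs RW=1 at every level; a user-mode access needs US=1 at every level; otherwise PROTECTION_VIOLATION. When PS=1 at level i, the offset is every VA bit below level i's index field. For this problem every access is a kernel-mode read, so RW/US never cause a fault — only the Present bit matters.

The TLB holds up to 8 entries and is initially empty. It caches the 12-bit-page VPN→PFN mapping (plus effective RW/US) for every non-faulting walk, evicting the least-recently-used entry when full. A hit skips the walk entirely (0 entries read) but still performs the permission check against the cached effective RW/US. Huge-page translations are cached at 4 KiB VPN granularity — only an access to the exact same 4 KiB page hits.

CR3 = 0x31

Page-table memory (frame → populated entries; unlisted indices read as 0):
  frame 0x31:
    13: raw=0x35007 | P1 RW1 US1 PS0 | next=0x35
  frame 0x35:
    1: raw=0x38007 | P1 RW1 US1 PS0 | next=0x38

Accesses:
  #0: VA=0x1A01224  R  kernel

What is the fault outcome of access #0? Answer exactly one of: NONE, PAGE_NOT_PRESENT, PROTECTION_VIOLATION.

Walk each access:
#0 VA=0x1A01224 (r,kernel):
  L0 @0x31[13] → 0x35007  P=1,RW=1,US=1,PS=0
  L1 @0x35[1] → 0x38007  P=1,RW=1,US=1,PS=0
  ✓ 0x38224  — 2 lookups

Access #0 fault: NONE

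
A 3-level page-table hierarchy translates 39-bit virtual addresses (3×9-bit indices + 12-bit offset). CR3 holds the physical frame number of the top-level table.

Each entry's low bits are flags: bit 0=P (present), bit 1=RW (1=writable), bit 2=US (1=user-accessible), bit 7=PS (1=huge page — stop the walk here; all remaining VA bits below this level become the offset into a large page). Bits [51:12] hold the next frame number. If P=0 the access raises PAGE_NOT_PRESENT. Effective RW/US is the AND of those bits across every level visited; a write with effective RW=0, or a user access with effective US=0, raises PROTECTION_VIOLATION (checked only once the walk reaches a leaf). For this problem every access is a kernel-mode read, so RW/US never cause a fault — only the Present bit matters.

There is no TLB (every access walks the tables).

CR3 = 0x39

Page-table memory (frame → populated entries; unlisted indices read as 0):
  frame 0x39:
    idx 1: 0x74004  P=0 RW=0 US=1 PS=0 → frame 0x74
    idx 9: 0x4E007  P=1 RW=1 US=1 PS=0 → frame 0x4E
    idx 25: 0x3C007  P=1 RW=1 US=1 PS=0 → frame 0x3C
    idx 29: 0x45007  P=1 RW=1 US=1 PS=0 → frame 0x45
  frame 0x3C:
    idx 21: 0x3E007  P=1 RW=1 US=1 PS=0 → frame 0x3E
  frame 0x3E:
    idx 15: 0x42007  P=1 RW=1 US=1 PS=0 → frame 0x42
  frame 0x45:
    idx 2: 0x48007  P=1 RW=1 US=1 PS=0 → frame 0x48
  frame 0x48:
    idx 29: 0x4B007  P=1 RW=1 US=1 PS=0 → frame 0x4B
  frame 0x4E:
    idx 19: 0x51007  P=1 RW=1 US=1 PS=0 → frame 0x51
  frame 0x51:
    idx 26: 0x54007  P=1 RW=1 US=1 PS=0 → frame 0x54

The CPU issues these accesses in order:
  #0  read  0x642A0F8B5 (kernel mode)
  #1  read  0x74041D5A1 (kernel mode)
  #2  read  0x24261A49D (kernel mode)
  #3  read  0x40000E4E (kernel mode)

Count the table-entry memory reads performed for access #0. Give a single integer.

Walk each access:
#0 VA=0x642A0F8B5 (r,kernel):
  [0] read 0x39 idx=25: raw=0x3C007 flags P=1 W=1 U=1 S=0
  [1] read 0x3C idx=21: raw=0x3E007 flags P=1 W=1 U=1 S=0
  [2] read 0x3E idx=15: raw=0x42007 flags P=1 W=1 U=1 S=0
  ⇒ phys 0x428B5  [3 reads]
#1 VA=0x74041D5A1 (r,kernel):
  [0] read 0x39 idx=29: raw=0x45007 flags P=1 W=1 U=1 S=0
  [1] read 0x45 idx=2: raw=0x48007 flags P=1 W=1 U=1 S=0
  [2] read 0x48 idx=29: raw=0x4B007 flags P=1 W=1 U=1 S=0
  ⇒ phys 0x4B5A1  [3 reads]
#2 VA=0x24261A49D (r,kernel):
  [0] read 0x39 idx=9: raw=0x4E007 flags P=1 W=1 U=1 S=0
  [1] read 0x4E idx=19: raw=0x51007 flags P=1 W=1 U=1 S=0
  [2] read 0x51 idx=26: raw=0x54007 flags P=1 W=1 U=1 S=0
  ⇒ phys 0x5449D  [3 reads]
#3 VA=0x40000E4E (r,kernel):
  [0] read 0x39 idx=1: raw=0x74004 flags P=0 W=0 U=1 S=0
  → PAGE_NOT_PRESENT  (1 entries read)

Entries read for #0: 3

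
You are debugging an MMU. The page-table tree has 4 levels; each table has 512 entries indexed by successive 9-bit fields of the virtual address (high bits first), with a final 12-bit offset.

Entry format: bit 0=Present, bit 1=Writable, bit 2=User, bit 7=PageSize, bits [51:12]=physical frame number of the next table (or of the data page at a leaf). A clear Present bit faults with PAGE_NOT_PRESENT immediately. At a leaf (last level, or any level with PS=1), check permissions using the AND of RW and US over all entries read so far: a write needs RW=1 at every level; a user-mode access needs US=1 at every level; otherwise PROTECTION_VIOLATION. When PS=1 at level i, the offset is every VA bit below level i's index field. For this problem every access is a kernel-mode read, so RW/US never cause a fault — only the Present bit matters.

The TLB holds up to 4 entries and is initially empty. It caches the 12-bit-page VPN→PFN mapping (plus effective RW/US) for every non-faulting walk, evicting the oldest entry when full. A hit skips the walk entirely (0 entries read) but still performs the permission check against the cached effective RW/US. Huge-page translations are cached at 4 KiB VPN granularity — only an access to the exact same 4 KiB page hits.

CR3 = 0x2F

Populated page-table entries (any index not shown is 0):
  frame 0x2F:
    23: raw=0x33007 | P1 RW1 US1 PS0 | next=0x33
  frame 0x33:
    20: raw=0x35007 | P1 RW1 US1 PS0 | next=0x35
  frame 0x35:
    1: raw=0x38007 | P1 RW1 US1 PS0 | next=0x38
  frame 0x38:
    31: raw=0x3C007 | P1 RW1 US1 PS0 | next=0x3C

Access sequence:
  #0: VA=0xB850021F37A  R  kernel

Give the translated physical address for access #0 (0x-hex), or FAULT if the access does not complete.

Per-access translation:
#0 VA=0xB850021F37A (r,kernel):
  [0] read 0x2F idx=23: raw=0x33007 flags P=1 W=1 U=1 S=0
  [1] read 0x33 idx=20: raw=0x35007 flags P=1 W=1 U=1 S=0
  [2] read 0x35 idx=1: raw=0x38007 flags P=1 W=1 U=1 S=0
  [3] read 0x38 idx=31: raw=0x3C007 flags P=1 W=1 U=1 S=0
  ✓ 0x3C37A  — 4 lookups

Access #0 PA: 0x3C37A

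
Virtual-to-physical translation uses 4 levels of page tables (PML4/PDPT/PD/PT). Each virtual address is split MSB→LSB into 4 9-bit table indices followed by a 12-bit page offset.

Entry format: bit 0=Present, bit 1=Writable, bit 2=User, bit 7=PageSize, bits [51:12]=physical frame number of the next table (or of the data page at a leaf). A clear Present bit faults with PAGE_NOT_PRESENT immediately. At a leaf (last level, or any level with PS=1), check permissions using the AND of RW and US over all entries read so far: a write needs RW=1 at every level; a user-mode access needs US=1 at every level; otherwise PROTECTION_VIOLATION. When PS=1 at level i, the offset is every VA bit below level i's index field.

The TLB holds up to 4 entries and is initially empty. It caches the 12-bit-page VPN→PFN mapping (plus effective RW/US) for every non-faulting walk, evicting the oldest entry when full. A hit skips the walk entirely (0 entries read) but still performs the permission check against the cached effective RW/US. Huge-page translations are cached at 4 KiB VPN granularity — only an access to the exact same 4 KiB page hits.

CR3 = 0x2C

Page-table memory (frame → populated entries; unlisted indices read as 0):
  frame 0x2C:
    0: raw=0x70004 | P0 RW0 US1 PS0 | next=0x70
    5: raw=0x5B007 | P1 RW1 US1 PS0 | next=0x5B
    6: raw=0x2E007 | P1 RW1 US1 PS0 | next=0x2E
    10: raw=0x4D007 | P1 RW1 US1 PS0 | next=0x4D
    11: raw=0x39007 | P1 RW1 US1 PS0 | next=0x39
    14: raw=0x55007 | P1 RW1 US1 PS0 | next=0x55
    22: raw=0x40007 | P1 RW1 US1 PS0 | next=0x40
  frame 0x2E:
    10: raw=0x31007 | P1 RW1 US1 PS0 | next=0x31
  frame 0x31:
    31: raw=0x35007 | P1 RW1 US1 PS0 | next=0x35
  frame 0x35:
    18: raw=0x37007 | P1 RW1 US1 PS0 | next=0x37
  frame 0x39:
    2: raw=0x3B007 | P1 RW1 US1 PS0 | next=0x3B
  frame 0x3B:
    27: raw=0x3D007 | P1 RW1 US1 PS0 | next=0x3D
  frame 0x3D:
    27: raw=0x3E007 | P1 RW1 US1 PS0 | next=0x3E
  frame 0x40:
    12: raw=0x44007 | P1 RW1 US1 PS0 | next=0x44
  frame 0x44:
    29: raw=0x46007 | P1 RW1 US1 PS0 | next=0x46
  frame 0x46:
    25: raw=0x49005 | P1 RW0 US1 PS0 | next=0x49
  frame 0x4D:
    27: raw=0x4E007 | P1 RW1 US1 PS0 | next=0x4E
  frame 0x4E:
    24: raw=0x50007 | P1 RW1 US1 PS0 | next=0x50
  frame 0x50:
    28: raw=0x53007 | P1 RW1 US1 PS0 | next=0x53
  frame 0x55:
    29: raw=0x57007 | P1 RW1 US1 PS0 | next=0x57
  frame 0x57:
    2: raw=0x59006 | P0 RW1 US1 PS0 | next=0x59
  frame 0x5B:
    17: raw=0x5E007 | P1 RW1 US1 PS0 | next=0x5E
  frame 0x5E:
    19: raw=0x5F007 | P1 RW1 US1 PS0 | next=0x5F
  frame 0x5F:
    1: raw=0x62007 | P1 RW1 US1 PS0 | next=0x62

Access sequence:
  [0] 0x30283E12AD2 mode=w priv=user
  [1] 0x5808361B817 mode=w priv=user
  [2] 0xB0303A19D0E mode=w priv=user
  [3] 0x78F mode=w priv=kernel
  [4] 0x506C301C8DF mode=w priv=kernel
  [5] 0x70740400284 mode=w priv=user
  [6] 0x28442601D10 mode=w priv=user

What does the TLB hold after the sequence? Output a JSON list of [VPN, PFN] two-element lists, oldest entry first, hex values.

Trace:
#0 VA=0x30283E12AD2 (w,user):
  lvl0: tbl 0x2C, slot 6 ⇒ 0x2E007 (P1/RW1/US1/PS0)
  lvl1: tbl 0x2E, slot 10 ⇒ 0x31007 (P1/RW1/US1/PS0)
  lvl2: tbl 0x31, slot 31 ⇒ 0x35007 (P1/RW1/US1/PS0)
  lvl3: tbl 0x35, slot 18 ⇒ 0x37007 (P1/RW1/US1/PS0)
  ⇒ phys 0x37AD2  [4 reads]
#1 VA=0x5808361B817 (w,user):
  lvl0: tbl 0x2C, slot 11 ⇒ 0x39007 (P1/RW1/US1/PS0)
  lvl1: tbl 0x39, slot 2 ⇒ 0x3B007 (P1/RW1/US1/PS0)
  lvl2: tbl 0x3B, slot 27 ⇒ 0x3D007 (P1/RW1/US1/PS0)
  lvl3: tbl 0x3D, slot 27 ⇒ 0x3E007 (P1/RW1/US1/PS0)
  ⇒ phys 0x3E817  [4 reads]
#2 VA=0xB0303A19D0E (w,user):
  lvl0: tbl 0x2C, slot 22 ⇒ 0x40007 (P1/RW1/US1/PS0)
  lvl1: tbl 0x40, slot 12 ⇒ 0x44007 (P1/RW1/US1/PS0)
  lvl2: tbl 0x44, slot 29 ⇒ 0x46007 (P1/RW1/US1/PS0)
  lvl3: tbl 0x46, slot 25 ⇒ 0x49005 (P1/RW0/US1/PS0)
  ⇒ fault: PROTECTION_VIOLATION  — 4 lookups
#3 VA=0x78F (w,kernel):
  lvl0: tbl 0x2C, slot 0 ⇒ 0x70004 (P0/RW0/US1/PS0)
  ⇒ fault: PAGE_NOT_PRESENT  — 1 lookups
#4 VA=0x506C301C8DF (w,kernel):
  lvl0: tbl 0x2C, slot 10 ⇒ 0x4D007 (P1/RW1/US1/PS0)
  lvl1: tbl 0x4D, slot 27 ⇒ 0x4E007 (P1/RW1/US1/PS0)
  lvl2: tbl 0x4E, slot 24 ⇒ 0x50007 (P1/RW1/US1/PS0)
  lvl3: tbl 0x50, slot 28 ⇒ 0x53007 (P1/RW1/US1/PS0)
  ⇒ phys 0x538DF  [4 reads]
#5 VA=0x70740400284 (w,user):
  lvl0: tbl 0x2C, slot 14 ⇒ 0x55007 (P1/RW1/US1/PS0)
  lvl1: tbl 0x55, slot 29 ⇒ 0x57007 (P1/RW1/US1/PS0)
  lvl2: tbl 0x57, slot 2 ⇒ 0x59006 (P0/RW1/US1/PS0)
  ⇒ fault: PAGE_NOT_PRESENT  — 3 lookups
#6 VA=0x28442601D10 (w,user):
  lvl0: tbl 0x2C, slot 5 ⇒ 0x5B007 (P1/RW1/US1/PS0)
  lvl1: tbl 0x5B, slot 17 ⇒ 0x5E007 (P1/RW1/US1/PS0)
  lvl2: tbl 0x5E, slot 19 ⇒ 0x5F007 (P1/RW1/US1/PS0)
  lvl3: tbl 0x5F, slot 1 ⇒ 0x62007 (P1/RW1/US1/PS0)
  ⇒ phys 0x62D10  [4 reads]

TLB: [["0x30283E12", "0x37"], ["0x5808361B", "0x3E"], ["0x506C301C", "0x53"], ["0x28442601", "0x62"]]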